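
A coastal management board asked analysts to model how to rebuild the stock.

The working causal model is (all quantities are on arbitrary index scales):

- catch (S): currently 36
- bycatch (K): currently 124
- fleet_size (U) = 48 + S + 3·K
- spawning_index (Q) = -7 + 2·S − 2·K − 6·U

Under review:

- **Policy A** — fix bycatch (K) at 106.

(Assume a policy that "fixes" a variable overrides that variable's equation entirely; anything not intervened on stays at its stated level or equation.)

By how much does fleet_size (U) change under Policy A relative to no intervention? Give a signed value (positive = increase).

-54

Baseline:
  S = 36
  K = 124
  U = 48 + 36 + 3·124 = 456
Policy A (K := 106):
  S = 36
  K = 106
  U = 48 + 36 + 3·106 = 402
Change in U: 402 − 456 = -54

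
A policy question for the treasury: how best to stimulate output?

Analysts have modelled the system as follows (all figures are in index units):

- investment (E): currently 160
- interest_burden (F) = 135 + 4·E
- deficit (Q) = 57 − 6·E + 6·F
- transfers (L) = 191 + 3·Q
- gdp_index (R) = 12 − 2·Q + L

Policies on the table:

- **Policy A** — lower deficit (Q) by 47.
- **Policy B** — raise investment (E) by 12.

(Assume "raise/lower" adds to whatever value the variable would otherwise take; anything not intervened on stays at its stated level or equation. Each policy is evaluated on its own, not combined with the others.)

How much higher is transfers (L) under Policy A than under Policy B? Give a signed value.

-789

Policy A (Q − 47):
  E = 160
  F = 135 + 4·160 = 775
  Q = 57 − 6·160 + 6·775 (−47 from intervention) = 3700
  L = 191 + 3·3700 = 11291
Policy B (E + 12):
  E = 160 + 12 = 172
  F = 135 + 4·172 = 823
  Q = 57 − 6·172 + 6·823 = 3963
  L = 191 + 3·3963 = 12080
L: 11291 − 12080 = -789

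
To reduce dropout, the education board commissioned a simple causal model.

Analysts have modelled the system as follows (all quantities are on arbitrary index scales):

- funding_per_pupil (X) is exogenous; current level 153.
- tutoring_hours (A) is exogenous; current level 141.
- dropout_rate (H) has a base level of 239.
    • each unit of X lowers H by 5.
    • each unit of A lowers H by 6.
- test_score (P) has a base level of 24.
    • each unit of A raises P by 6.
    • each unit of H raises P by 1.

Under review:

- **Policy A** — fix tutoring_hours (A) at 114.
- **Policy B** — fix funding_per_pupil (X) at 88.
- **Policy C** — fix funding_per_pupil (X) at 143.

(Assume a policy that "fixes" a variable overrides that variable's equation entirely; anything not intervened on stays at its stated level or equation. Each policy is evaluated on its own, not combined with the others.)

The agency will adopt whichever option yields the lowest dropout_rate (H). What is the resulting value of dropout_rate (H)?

-1322

Policy A (A := 114):
  X = 153
  A = 114
  H = 239 − 5·153 − 6·114 = -1210
Policy B (X := 88):
  X = 88
  A = 141
  H = 239 − 5·88 − 6·141 = -1047
Policy C (X := 143):
  X = 143
  A = 141
  H = 239 − 5·143 − 6·141 = -1322
Comparing — Policy A: H=-1210, Policy B: H=-1047, Policy C: H=-1322. Lowest is -1322 (Policy C).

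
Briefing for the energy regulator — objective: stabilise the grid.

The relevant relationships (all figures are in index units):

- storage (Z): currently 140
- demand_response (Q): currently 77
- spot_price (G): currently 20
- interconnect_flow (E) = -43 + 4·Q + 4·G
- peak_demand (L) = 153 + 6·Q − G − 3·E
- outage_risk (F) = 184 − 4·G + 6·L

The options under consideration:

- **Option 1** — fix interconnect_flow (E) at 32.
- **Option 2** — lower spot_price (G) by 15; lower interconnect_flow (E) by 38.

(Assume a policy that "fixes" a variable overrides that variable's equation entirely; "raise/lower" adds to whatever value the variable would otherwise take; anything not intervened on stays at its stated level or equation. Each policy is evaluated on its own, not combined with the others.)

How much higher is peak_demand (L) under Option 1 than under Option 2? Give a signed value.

630

Option 1 (E := 32):
  Q = 77
  G = 20
  E = 32
  L = 153 + 6·77 − 20 − 3·32 = 499
Option 2 (G − 15, E − 38):
  Q = 77
  G = 20 − 15 = 5
  E = -43 + 4·77 + 4·5 (−38 from intervention) = 247
  L = 153 + 6·77 − 5 − 3·247 = -131
L: 499 − (-131) = 630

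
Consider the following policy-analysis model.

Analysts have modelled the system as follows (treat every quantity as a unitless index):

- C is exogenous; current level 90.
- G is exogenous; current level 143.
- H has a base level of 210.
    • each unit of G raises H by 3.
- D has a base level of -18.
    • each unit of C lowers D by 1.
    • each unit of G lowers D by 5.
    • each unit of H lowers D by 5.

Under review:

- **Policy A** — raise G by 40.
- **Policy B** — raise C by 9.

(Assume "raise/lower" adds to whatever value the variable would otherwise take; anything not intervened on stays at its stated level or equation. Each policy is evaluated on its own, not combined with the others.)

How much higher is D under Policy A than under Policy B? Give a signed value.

-791

Policy A (G + 40):
  C = 90
  G = 143 + 40 = 183
  H = 210 + 3·183 = 759
  D = -18 − 90 − 5·183 − 5·759 = -4818
Policy B (C + 9):
  C = 90 + 9 = 99
  G = 143
  H = 210 + 3·143 = 639
  D = -18 − 99 − 5·143 − 5·639 = -4027
D: -4818 − (-4027) = -791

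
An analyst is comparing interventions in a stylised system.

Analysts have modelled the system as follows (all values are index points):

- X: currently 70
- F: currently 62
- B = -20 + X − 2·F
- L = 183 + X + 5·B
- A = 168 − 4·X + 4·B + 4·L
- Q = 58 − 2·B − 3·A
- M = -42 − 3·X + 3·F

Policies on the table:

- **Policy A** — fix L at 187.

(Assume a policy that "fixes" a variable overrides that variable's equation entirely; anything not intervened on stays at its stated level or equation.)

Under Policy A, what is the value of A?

Policy A (L := 187):
  X = 70
  F = 62
  B = -20 + 70 − 2·62 = -74
  L = 187
  A = 168 − 4·70 + 4·(-74) + 4·187 = 340

340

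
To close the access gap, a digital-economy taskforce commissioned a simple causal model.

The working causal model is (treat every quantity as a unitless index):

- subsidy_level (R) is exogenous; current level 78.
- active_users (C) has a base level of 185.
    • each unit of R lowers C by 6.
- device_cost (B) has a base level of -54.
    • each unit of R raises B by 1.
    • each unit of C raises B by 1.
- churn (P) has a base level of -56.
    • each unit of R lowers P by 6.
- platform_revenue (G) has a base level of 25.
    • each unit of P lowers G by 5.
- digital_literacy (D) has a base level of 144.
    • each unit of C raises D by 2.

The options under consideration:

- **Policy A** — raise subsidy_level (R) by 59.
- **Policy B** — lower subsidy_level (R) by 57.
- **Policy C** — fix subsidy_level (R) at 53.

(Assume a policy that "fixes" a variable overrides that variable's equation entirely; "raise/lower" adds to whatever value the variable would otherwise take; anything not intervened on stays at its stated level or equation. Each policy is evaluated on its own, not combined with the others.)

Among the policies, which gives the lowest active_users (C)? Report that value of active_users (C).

-637

Policy A (R + 59):
  R = 78 + 59 = 137
  C = 185 − 6·137 = -637
Policy B (R − 57):
  R = 78 − 57 = 21
  C = 185 − 6·21 = 59
Policy C (R := 53):
  R = 53
  C = 185 − 6·53 = -133
Comparing — Policy A: C=-637, Policy B: C=59, Policy C: C=-133. Lowest is -637 (Policy A).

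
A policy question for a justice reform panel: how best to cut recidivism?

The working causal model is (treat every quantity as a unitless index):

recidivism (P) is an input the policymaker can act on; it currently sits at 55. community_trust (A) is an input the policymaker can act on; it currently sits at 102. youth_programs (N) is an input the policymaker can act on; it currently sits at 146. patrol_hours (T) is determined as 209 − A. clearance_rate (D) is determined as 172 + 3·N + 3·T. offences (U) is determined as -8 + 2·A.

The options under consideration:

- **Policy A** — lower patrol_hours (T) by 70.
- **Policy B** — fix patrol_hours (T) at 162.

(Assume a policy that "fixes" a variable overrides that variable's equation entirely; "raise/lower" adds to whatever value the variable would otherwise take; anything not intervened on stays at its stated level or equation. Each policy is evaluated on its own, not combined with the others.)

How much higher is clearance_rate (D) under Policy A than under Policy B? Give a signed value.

Policy A (T − 70):
  A = 102
  N = 146
  T = 209 − 102 (−70 from intervention) = 37
  D = 172 + 3·146 + 3·37 = 721
Policy B (T := 162):
  A = 102
  N = 146
  T = 162
  D = 172 + 3·146 + 3·162 = 1096
D: 721 − 1096 = -375

-375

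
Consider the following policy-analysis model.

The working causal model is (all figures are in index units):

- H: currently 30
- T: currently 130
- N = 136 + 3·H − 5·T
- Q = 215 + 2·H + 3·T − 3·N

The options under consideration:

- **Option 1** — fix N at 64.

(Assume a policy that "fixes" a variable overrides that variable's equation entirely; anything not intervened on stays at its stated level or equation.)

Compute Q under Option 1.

Option 1 (N := 64):
  H = 30
  T = 130
  N = 64
  Q = 215 + 2·30 + 3·130 − 3·64 = 473

473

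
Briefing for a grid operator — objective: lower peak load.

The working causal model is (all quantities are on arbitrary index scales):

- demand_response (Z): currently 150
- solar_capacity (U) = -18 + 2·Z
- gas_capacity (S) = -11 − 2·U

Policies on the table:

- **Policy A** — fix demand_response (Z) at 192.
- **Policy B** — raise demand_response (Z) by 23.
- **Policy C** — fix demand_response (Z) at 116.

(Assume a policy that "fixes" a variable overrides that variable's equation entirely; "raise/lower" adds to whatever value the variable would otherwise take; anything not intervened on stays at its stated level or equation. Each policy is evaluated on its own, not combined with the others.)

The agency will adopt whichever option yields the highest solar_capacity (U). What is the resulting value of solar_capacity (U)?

Policy A (Z := 192):
  Z = 192
  U = -18 + 2·192 = 366
Policy B (Z + 23):
  Z = 150 + 23 = 173
  U = -18 + 2·173 = 328
Policy C (Z := 116):
  Z = 116
  U = -18 + 2·116 = 214
Comparing — Policy A: U=366, Policy B: U=328, Policy C: U=214. Highest is 366 (Policy A).

366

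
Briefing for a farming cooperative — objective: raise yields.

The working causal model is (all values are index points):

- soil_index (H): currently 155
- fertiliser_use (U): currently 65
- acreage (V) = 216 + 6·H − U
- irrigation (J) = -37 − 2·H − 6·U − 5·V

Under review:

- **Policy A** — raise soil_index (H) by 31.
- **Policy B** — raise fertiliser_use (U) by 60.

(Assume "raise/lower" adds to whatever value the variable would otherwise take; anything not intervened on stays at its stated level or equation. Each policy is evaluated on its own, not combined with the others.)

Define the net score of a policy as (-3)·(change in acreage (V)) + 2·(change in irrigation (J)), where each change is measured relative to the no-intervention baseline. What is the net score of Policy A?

-2542

Baseline:
  H = 155
  U = 65
  V = 216 + 6·155 − 65 = 1081
  J = -37 − 2·155 − 6·65 − 5·1081 = -6142
Policy A (H + 31):
  H = 155 + 31 = 186
  U = 65
  V = 216 + 6·186 − 65 = 1267
  J = -37 − 2·186 − 6·65 − 5·1267 = -7134
ΔV = 1267 − 1081 = 186; ΔJ = -7134 − (-6142) = -992
Score = (-3)·186 + 2·(-992) = -2542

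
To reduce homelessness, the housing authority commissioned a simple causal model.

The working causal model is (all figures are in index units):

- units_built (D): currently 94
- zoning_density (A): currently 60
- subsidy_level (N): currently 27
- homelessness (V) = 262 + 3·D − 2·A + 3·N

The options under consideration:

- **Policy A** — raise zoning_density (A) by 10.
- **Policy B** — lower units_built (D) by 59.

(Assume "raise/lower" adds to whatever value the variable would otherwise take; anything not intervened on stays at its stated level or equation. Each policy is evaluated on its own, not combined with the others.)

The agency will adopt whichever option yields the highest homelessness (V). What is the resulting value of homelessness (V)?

485

Policy A (A + 10):
  D = 94
  A = 60 + 10 = 70
  N = 27
  V = 262 + 3·94 − 2·70 + 3·27 = 485
Policy B (D − 59):
  D = 94 − 59 = 35
  A = 60
  N = 27
  V = 262 + 3·35 − 2·60 + 3·27 = 328
Comparing — Policy A: V=485, Policy B: V=328. Highest is 485 (Policy A).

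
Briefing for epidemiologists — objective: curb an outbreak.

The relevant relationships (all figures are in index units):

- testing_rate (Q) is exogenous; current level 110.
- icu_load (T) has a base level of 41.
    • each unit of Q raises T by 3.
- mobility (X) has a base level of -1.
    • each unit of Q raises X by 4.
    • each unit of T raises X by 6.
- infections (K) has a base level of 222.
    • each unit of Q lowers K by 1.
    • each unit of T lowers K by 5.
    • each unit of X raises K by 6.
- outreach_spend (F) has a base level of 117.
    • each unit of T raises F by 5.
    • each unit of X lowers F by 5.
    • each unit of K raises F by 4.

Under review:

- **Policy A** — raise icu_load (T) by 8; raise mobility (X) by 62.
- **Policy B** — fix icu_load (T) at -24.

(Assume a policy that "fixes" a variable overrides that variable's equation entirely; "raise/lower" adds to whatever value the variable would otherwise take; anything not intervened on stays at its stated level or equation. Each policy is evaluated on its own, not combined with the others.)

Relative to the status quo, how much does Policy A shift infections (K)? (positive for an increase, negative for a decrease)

620

Baseline:
  Q = 110
  T = 41 + 3·110 = 371
  X = -1 + 4·110 + 6·371 = 2665
  K = 222 − 110 − 5·371 + 6·2665 = 14247
Policy A (T + 8, X + 62):
  Q = 110
  T = 41 + 3·110 (+8 from intervention) = 379
  X = -1 + 4·110 + 6·379 (+62 from intervention) = 2775
  K = 222 − 110 − 5·379 + 6·2775 = 14867
Change in K: 14867 − 14247 = 620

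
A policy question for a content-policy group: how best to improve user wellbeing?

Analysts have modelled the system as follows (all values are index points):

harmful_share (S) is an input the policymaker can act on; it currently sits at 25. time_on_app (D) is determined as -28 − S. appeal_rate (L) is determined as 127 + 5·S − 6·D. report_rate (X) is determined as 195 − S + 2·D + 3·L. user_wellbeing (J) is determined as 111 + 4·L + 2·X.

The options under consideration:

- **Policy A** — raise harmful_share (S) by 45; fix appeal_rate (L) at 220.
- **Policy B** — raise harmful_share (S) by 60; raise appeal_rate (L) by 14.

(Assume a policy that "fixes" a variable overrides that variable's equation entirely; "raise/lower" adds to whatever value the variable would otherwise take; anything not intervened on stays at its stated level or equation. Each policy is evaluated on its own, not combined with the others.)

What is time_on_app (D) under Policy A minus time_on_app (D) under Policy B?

Policy A (S + 45, L := 220):
  S = 25 + 45 = 70
  D = -28 − 70 = -98
Policy B (S + 60, L + 14):
  S = 25 + 60 = 85
  D = -28 − 85 = -113
D: -98 − (-113) = 15

15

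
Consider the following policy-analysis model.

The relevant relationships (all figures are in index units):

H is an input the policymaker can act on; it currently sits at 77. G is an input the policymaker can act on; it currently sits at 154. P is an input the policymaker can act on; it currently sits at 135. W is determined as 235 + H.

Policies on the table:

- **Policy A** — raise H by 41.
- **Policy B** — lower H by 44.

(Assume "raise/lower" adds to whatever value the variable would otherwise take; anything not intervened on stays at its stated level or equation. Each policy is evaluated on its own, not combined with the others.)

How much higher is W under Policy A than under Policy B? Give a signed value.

Policy A (H + 41):
  H = 77 + 41 = 118
  W = 235 + 118 = 353
Policy B (H − 44):
  H = 77 − 44 = 33
  W = 235 + 33 = 268
W: 353 − 268 = 85

85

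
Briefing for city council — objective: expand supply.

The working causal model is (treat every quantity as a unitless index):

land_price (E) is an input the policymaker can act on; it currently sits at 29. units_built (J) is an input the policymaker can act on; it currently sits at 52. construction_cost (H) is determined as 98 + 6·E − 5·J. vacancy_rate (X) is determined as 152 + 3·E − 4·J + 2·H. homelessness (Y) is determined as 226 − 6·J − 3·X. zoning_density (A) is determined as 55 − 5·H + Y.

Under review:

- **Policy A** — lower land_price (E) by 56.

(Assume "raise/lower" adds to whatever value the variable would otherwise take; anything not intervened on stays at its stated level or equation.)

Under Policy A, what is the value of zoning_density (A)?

Policy A (E − 56):
  E = 29 − 56 = -27
  J = 52
  H = 98 + 6·(-27) − 5·52 = -324
  X = 152 + 3·(-27) − 4·52 + 2·(-324) = -785
  Y = 226 − 6·52 − 3·(-785) = 2269
  A = 55 − 5·(-324) + 2269 = 3944

3944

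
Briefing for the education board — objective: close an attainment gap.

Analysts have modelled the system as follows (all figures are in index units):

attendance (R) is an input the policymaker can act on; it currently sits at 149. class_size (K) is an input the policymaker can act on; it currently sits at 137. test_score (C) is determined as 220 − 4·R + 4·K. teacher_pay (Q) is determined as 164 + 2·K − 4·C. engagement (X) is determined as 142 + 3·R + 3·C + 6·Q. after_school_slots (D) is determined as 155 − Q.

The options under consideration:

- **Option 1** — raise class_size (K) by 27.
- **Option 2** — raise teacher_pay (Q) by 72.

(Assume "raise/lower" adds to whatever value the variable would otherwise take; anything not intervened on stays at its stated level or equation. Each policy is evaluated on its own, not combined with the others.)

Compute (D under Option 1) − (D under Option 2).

450

Option 1 (K + 27):
  R = 149
  K = 137 + 27 = 164
  C = 220 − 4·149 + 4·164 = 280
  Q = 164 + 2·164 − 4·280 = -628
  D = 155 − (-628) = 783
Option 2 (Q + 72):
  R = 149
  K = 137
  C = 220 − 4·149 + 4·137 = 172
  Q = 164 + 2·137 − 4·172 (+72 from intervention) = -178
  D = 155 − (-178) = 333
D: 783 − 333 = 450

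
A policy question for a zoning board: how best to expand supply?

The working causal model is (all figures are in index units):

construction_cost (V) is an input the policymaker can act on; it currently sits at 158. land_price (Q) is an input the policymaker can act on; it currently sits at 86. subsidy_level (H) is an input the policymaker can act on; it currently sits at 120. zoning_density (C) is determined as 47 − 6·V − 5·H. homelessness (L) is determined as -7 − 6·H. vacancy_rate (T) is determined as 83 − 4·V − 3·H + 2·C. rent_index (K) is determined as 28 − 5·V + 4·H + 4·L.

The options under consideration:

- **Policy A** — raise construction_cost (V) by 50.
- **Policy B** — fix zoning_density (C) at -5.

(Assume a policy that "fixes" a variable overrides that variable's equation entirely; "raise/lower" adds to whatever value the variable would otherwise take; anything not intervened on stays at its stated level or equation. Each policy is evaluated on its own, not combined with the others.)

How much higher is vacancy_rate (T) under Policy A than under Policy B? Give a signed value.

Policy A (V + 50):
  V = 158 + 50 = 208
  H = 120
  C = 47 − 6·208 − 5·120 = -1801
  T = 83 − 4·208 − 3·120 + 2·(-1801) = -4711
Policy B (C := -5):
  V = 158
  H = 120
  C = -5
  T = 83 − 4·158 − 3·120 + 2·(-5) = -919
T: -4711 − (-919) = -3792

-3792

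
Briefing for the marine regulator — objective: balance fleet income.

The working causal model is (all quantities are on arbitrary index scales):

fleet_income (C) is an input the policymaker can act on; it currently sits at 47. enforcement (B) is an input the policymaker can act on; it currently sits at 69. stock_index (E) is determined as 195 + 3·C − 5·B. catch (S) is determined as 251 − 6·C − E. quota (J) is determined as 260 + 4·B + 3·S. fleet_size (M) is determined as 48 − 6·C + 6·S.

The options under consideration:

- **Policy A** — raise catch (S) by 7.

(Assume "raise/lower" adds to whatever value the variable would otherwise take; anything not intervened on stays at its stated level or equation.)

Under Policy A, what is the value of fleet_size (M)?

Policy A (S + 7):
  C = 47
  B = 69
  E = 195 + 3·47 − 5·69 = -9
  S = 251 − 6·47 − (-9) (+7 from intervention) = -15
  M = 48 − 6·47 + 6·(-15) = -324

-324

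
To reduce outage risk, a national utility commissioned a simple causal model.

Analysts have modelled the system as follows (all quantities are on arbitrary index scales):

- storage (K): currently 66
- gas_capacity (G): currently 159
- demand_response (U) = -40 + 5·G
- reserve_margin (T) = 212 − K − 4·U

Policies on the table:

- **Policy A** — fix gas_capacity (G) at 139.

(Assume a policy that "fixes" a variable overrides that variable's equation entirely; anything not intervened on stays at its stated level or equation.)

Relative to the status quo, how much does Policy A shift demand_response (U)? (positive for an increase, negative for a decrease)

Baseline:
  G = 159
  U = -40 + 5·159 = 755
Policy A (G := 139):
  G = 139
  U = -40 + 5·139 = 655
Change in U: 655 − 755 = -100

-100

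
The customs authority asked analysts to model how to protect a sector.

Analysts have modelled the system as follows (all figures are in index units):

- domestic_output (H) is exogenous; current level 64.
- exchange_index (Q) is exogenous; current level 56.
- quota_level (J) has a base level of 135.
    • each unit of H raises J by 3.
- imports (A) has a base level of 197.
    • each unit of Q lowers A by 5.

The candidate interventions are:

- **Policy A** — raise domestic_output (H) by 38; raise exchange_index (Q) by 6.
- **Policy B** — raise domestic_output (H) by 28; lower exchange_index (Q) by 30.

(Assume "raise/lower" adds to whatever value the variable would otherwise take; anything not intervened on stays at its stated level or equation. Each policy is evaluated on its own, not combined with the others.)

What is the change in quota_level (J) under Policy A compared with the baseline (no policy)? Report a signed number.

Baseline:
  H = 64
  J = 135 + 3·64 = 327
Policy A (H + 38, Q + 6):
  H = 64 + 38 = 102
  J = 135 + 3·102 = 441
Change in J: 441 − 327 = 114

114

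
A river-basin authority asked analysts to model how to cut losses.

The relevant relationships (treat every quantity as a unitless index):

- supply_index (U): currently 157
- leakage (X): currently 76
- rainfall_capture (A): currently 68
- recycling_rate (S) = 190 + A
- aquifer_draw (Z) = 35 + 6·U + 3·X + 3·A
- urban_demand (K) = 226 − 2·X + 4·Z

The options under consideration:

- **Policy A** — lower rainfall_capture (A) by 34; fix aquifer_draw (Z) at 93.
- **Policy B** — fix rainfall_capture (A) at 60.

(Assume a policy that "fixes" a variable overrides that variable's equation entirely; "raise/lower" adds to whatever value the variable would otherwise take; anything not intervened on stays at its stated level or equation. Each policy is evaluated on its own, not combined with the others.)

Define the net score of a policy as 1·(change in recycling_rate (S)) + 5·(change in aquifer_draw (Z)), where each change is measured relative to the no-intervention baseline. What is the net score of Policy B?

-128

Baseline:
  U = 157
  X = 76
  A = 68
  S = 190 + 68 = 258
  Z = 35 + 6·157 + 3·76 + 3·68 = 1409
Policy B (A := 60):
  U = 157
  X = 76
  A = 60
  S = 190 + 60 = 250
  Z = 35 + 6·157 + 3·76 + 3·60 = 1385
ΔS = 250 − 258 = -8; ΔZ = 1385 − 1409 = -24
Score = 1·(-8) + 5·(-24) = -128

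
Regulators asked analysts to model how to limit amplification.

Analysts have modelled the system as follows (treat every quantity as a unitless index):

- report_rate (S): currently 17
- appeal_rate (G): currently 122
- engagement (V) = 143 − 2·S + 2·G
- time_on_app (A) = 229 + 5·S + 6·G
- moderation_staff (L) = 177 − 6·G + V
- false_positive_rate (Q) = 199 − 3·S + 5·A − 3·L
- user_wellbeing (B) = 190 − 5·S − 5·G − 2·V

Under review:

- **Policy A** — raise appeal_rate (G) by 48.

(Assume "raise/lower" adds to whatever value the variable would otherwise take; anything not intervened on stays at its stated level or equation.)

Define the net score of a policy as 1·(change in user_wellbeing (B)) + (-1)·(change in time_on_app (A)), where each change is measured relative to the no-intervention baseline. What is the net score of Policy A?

-720

Baseline:
  S = 17
  G = 122
  V = 143 − 2·17 + 2·122 = 353
  A = 229 + 5·17 + 6·122 = 1046
  B = 190 − 5·17 − 5·122 − 2·353 = -1211
Policy A (G + 48):
  S = 17
  G = 122 + 48 = 170
  V = 143 − 2·17 + 2·170 = 449
  A = 229 + 5·17 + 6·170 = 1334
  B = 190 − 5·17 − 5·170 − 2·449 = -1643
ΔB = -1643 − (-1211) = -432; ΔA = 1334 − 1046 = 288
Score = 1·(-432) + (-1)·288 = -720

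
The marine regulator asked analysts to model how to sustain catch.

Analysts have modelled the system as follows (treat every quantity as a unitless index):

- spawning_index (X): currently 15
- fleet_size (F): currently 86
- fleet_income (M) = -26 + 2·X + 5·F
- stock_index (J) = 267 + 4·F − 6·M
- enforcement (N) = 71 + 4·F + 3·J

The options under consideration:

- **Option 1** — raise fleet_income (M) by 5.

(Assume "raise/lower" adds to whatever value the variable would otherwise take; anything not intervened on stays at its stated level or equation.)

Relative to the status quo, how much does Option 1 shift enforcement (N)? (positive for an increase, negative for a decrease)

-90

Baseline:
  X = 15
  F = 86
  M = -26 + 2·15 + 5·86 = 434
  J = 267 + 4·86 − 6·434 = -1993
  N = 71 + 4·86 + 3·(-1993) = -5564
Option 1 (M + 5):
  X = 15
  F = 86
  M = -26 + 2·15 + 5·86 (+5 from intervention) = 439
  J = 267 + 4·86 − 6·439 = -2023
  N = 71 + 4·86 + 3·(-2023) = -5654
Change in N: -5654 − (-5564) = -90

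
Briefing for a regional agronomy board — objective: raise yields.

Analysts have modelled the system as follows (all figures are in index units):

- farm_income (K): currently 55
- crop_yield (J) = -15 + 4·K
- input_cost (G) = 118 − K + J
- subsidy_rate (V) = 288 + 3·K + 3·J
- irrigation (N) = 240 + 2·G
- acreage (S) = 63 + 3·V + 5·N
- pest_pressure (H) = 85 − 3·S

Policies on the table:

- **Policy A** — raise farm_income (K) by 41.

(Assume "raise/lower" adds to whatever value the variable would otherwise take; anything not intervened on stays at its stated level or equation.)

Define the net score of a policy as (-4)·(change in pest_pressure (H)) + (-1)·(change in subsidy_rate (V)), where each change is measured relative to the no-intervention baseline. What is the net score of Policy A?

Baseline:
  K = 55
  J = -15 + 4·55 = 205
  G = 118 − 55 + 205 = 268
  V = 288 + 3·55 + 3·205 = 1068
  N = 240 + 2·268 = 776
  S = 63 + 3·1068 + 5·776 = 7147
  H = 85 − 3·7147 = -21356
Policy A (K + 41):
  K = 55 + 41 = 96
  J = -15 + 4·96 = 369
  G = 118 − 96 + 369 = 391
  V = 288 + 3·96 + 3·369 = 1683
  N = 240 + 2·391 = 1022
  S = 63 + 3·1683 + 5·1022 = 10222
  H = 85 − 3·10222 = -30581
ΔH = -30581 − (-21356) = -9225; ΔV = 1683 − 1068 = 615
Score = (-4)·(-9225) + (-1)·615 = 36285

36285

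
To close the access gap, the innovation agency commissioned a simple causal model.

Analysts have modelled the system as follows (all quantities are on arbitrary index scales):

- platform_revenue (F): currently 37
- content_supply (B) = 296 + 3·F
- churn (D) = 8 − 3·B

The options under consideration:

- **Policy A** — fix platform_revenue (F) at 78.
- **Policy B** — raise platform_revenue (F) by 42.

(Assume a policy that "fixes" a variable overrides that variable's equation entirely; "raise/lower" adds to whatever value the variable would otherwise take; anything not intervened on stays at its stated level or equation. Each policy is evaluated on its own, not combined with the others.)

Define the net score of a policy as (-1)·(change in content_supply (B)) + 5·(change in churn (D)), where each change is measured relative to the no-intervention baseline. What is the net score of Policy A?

-1968

Baseline:
  F = 37
  B = 296 + 3·37 = 407
  D = 8 − 3·407 = -1213
Policy A (F := 78):
  F = 78
  B = 296 + 3·78 = 530
  D = 8 − 3·530 = -1582
ΔB = 530 − 407 = 123; ΔD = -1582 − (-1213) = -369
Score = (-1)·123 + 5·(-369) = -1968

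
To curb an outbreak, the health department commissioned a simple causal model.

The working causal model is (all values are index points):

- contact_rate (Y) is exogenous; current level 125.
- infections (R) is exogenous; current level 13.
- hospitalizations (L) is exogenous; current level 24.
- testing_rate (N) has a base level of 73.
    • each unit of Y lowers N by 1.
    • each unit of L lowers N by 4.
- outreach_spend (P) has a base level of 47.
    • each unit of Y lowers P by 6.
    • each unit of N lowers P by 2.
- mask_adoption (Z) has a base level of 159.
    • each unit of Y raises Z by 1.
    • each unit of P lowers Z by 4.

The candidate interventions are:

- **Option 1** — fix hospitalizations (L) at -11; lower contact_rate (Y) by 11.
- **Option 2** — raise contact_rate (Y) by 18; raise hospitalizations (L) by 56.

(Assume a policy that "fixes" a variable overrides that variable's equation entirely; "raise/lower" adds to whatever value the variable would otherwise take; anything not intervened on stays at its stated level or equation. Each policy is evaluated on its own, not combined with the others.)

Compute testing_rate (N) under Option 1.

3

Option 1 (L := -11, Y − 11):
  Y = 125 − 11 = 114
  L = -11
  N = 73 − 114 − 4·(-11) = 3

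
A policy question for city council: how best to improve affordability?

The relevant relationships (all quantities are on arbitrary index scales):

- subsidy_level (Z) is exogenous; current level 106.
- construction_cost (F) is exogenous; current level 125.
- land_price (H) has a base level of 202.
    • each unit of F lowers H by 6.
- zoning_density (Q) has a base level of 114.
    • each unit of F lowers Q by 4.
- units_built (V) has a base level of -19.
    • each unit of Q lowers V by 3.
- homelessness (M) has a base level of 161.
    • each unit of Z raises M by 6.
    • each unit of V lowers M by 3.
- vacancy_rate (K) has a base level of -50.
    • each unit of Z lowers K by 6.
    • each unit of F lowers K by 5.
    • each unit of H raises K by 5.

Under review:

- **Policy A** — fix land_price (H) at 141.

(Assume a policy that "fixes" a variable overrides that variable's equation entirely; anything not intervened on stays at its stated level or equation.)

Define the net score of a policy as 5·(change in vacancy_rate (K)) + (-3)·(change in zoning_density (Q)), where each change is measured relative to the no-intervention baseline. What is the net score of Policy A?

Baseline:
  Z = 106
  F = 125
  H = 202 − 6·125 = -548
  Q = 114 − 4·125 = -386
  K = -50 − 6·106 − 5·125 + 5·(-548) = -4051
Policy A (H := 141):
  Z = 106
  F = 125
  H = 141
  Q = 114 − 4·125 = -386
  K = -50 − 6·106 − 5·125 + 5·141 = -606
ΔK = -606 − (-4051) = 3445; ΔQ = -386 − (-386) = 0
Score = 5·3445 + (-3)·0 = 17225

17225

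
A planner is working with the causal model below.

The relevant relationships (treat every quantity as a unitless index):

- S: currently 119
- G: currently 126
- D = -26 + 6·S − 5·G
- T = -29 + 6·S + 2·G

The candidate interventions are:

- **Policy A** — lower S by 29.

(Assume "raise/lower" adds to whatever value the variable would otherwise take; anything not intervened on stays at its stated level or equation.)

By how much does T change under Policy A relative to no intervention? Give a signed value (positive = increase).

-174

Baseline:
  S = 119
  G = 126
  T = -29 + 6·119 + 2·126 = 937
Policy A (S − 29):
  S = 119 − 29 = 90
  G = 126
  T = -29 + 6·90 + 2·126 = 763
Change in T: 763 − 937 = -174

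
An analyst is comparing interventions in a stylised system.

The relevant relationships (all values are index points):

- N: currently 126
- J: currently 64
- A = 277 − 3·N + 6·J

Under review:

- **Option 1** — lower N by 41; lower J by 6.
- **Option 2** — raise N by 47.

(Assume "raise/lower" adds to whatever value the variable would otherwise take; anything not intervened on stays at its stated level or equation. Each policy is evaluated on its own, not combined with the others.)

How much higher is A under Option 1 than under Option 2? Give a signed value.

Option 1 (N − 41, J − 6):
  N = 126 − 41 = 85
  J = 64 − 6 = 58
  A = 277 − 3·85 + 6·58 = 370
Option 2 (N + 47):
  N = 126 + 47 = 173
  J = 64
  A = 277 − 3·173 + 6·64 = 142
A: 370 − 142 = 228

228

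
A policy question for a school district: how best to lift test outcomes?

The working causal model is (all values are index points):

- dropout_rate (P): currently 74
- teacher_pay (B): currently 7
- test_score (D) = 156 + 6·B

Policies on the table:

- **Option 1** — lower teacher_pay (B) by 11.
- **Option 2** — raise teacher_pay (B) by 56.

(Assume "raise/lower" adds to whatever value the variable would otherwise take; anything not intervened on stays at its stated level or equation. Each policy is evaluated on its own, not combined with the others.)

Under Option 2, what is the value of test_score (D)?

Option 2 (B + 56):
  B = 7 + 56 = 63
  D = 156 + 6·63 = 534

534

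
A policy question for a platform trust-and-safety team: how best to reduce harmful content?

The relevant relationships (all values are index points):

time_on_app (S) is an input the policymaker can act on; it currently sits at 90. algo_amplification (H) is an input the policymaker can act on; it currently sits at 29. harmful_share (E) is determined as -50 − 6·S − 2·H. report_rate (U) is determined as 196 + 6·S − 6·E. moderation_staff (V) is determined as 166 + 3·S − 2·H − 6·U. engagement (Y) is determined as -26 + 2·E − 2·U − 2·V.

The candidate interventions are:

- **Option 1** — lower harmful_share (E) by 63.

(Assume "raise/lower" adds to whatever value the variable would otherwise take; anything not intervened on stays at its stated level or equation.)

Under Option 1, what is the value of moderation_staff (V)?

-29634

Option 1 (E − 63):
  S = 90
  H = 29
  E = -50 − 6·90 − 2·29 (−63 from intervention) = -711
  U = 196 + 6·90 − 6·(-711) = 5002
  V = 166 + 3·90 − 2·29 − 6·5002 = -29634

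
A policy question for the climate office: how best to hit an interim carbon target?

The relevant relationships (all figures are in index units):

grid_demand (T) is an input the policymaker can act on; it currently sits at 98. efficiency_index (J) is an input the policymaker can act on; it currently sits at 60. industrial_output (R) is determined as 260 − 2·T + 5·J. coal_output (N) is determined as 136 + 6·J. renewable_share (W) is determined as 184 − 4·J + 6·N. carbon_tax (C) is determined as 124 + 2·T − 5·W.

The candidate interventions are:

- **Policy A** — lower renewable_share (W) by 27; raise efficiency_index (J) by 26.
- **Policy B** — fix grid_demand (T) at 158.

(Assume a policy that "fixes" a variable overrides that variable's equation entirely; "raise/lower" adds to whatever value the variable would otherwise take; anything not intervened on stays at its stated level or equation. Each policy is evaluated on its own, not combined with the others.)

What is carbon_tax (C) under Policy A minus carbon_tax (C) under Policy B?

-4145

Policy A (W − 27, J + 26):
  T = 98
  J = 60 + 26 = 86
  N = 136 + 6·86 = 652
  W = 184 − 4·86 + 6·652 (−27 from intervention) = 3725
  C = 124 + 2·98 − 5·3725 = -18305
Policy B (T := 158):
  T = 158
  J = 60
  N = 136 + 6·60 = 496
  W = 184 − 4·60 + 6·496 = 2920
  C = 124 + 2·158 − 5·2920 = -14160
C: -18305 − (-14160) = -4145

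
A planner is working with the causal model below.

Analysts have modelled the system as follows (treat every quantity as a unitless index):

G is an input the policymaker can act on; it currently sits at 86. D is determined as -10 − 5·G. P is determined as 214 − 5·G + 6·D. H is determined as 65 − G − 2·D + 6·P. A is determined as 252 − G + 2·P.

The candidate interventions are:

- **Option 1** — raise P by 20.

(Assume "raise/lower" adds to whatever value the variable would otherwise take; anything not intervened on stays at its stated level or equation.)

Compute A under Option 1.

Option 1 (P + 20):
  G = 86
  D = -10 − 5·86 = -440
  P = 214 − 5·86 + 6·(-440) (+20 from intervention) = -2836
  A = 252 − 86 + 2·(-2836) = -5506

-5506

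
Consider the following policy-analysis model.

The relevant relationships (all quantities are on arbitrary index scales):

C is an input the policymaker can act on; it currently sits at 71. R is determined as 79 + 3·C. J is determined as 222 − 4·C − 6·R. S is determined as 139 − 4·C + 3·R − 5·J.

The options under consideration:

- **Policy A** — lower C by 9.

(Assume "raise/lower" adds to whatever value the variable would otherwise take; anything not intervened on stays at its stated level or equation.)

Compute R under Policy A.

265

Policy A (C − 9):
  C = 71 − 9 = 62
  R = 79 + 3·62 = 265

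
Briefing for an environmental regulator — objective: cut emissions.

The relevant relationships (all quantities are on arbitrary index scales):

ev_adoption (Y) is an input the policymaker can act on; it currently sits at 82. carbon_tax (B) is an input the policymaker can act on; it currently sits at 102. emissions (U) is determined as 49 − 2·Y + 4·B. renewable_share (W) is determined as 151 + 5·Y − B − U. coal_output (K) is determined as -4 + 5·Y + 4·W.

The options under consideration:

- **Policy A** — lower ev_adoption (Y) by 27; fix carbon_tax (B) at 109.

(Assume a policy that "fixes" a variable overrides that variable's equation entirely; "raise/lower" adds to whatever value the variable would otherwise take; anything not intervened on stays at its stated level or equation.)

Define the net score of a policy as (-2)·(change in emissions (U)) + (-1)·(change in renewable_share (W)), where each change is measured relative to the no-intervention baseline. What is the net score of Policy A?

Baseline:
  Y = 82
  B = 102
  U = 49 − 2·82 + 4·102 = 293
  W = 151 + 5·82 − 102 − 293 = 166
Policy A (Y − 27, B := 109):
  Y = 82 − 27 = 55
  B = 109
  U = 49 − 2·55 + 4·109 = 375
  W = 151 + 5·55 − 109 − 375 = -58
ΔU = 375 − 293 = 82; ΔW = -58 − 166 = -224
Score = (-2)·82 + (-1)·(-224) = 60

60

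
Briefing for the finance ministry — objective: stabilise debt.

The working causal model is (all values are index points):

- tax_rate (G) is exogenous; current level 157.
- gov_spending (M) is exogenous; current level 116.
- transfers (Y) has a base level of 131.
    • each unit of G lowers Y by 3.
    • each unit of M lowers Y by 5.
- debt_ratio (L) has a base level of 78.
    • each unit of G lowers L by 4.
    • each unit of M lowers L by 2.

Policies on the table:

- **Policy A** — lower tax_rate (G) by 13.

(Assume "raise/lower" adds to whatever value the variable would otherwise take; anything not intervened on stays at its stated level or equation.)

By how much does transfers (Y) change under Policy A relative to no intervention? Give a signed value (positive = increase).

39

Baseline:
  G = 157
  M = 116
  Y = 131 − 3·157 − 5·116 = -920
Policy A (G − 13):
  G = 157 − 13 = 144
  M = 116
  Y = 131 − 3·144 − 5·116 = -881
Change in Y: -881 − (-920) = 39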